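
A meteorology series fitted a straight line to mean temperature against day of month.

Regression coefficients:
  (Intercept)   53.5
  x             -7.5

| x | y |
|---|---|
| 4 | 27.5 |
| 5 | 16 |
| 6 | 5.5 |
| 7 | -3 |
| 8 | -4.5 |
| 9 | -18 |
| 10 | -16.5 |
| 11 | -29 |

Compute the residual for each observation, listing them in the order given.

4, 0, -3, -4, 2, -4, 5, 0

x=4: ŷ = 53.5 − 7.5·4 = 23.5; e = 27.5 − 23.5 = 4
x=5: ŷ = 53.5 − 7.5·5 = 16; e = 16 − 16 = 0
x=6: ŷ = 53.5 − 7.5·6 = 8.5; e = 5.5 − 8.5 = -3
x=7: ŷ = 53.5 − 7.5·7 = 1; e = -3 − 1 = -4
x=8: ŷ = 53.5 − 7.5·8 = -6.5; e = -4.5 − (-6.5) = 2
x=9: ŷ = 53.5 − 7.5·9 = -14; e = -18 − (-14) = -4
x=10: ŷ = 53.5 − 7.5·10 = -21.5; e = -16.5 − (-21.5) = 5
x=11: ŷ = 53.5 − 7.5·11 = -29; e = -29 − (-29) = 0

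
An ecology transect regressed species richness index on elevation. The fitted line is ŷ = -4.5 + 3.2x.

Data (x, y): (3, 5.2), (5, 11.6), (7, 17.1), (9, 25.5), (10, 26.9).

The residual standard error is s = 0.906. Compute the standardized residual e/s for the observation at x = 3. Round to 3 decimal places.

0.110

ŷ = -4.5 + 3.2·3 = 5.1
e = 5.2 − 5.1 = 0.1
e/s = 0.1 / 0.906 = 0.110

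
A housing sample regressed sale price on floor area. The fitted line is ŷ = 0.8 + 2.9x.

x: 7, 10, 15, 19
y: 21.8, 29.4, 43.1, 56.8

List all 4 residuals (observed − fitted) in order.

x=7: ŷ = 0.8 + 2.9·7 = 21.1; e = 21.8 − 21.1 = 0.7
x=10: ŷ = 0.8 + 2.9·10 = 29.8; e = 29.4 − 29.8 = -0.4
x=15: ŷ = 0.8 + 2.9·15 = 44.3; e = 43.1 − 44.3 = -1.2
x=19: ŷ = 0.8 + 2.9·19 = 55.9; e = 56.8 − 55.9 = 0.9

0.7, -0.4, -1.2, 0.9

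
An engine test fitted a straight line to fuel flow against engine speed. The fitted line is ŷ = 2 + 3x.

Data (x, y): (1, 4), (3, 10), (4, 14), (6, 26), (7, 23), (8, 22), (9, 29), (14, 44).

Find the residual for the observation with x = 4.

ŷ = 2 + 3·4 = 14
r = 14 − 14 = 0

r = 0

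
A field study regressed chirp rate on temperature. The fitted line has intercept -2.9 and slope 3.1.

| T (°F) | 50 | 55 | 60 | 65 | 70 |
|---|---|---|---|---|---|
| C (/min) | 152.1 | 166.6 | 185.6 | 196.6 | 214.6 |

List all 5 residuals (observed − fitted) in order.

T=50: ŷ = -2.9 + 3.1·50 = 152.1; r = 152.1 − 152.1 = 0
T=55: ŷ = -2.9 + 3.1·55 = 167.6; r = 166.6 − 167.6 = -1
T=60: ŷ = -2.9 + 3.1·60 = 183.1; r = 185.6 − 183.1 = 2.5
T=65: ŷ = -2.9 + 3.1·65 = 198.6; r = 196.6 − 198.6 = -2
T=70: ŷ = -2.9 + 3.1·70 = 214.1; r = 214.6 − 214.1 = 0.5

0, -1, 2.5, -2, 0.5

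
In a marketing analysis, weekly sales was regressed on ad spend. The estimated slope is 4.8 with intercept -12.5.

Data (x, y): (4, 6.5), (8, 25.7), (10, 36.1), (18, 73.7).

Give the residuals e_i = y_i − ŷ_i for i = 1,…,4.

-0.2, -0.2, 0.6, -0.2

x=4: ŷ = -12.5 + 4.8·4 = 6.7; e = 6.5 − 6.7 = -0.2
x=8: ŷ = -12.5 + 4.8·8 = 25.9; e = 25.7 − 25.9 = -0.2
x=10: ŷ = -12.5 + 4.8·10 = 35.5; e = 36.1 − 35.5 = 0.6
x=18: ŷ = -12.5 + 4.8·18 = 73.9; e = 73.7 − 73.9 = -0.2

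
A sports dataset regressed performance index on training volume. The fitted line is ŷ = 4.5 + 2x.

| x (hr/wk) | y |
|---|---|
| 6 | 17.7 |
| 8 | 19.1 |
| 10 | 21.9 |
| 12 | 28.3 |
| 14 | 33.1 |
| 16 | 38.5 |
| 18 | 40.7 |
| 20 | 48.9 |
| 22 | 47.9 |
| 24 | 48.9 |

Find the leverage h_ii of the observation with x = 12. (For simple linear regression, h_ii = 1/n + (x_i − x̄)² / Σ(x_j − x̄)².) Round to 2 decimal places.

h = 0.13

x̄ = (6 + 8 + 10 + 12 + 14 + 16 + 18 + 20 + 22 + 24)/10 = 15
Σ(x − x̄)² = 81 + 49 + 25 + 9 + 1 + 1 + 9 + 25 + 49 + 81 = 330
h = 1/10 + (-3)²/330 = 0.1 + 0.0272727 = 0.13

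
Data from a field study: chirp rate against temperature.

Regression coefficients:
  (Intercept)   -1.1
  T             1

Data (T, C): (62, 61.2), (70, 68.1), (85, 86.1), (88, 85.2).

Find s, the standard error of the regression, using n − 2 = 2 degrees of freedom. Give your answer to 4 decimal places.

s = 2.0567

T=62: ŷ = -1.1 + 62 = 60.9; r = 61.2 − 60.9 = 0.3
T=70: ŷ = -1.1 + 70 = 68.9; r = 68.1 − 68.9 = -0.8
T=85: ŷ = -1.1 + 85 = 83.9; r = 86.1 − 83.9 = 2.2
T=88: ŷ = -1.1 + 88 = 86.9; r = 85.2 − 86.9 = -1.7
SSE = 0.09 + 0.64 + 4.84 + 2.89 = 8.46
s = √(8.46/2) = √4.23 ≈ 2.0567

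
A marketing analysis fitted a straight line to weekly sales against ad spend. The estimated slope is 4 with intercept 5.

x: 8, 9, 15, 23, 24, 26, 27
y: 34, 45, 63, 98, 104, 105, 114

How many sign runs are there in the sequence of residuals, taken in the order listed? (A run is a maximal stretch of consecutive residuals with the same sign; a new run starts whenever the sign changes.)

6 runs

x=8: ŷ = 5 + 4·8 = 37; r = 34 − 37 = -3
x=9: ŷ = 5 + 4·9 = 41; r = 45 − 41 = 4
x=15: ŷ = 5 + 4·15 = 65; r = 63 − 65 = -2
x=23: ŷ = 5 + 4·23 = 97; r = 98 − 97 = 1
x=24: ŷ = 5 + 4·24 = 101; r = 104 − 101 = 3
x=26: ŷ = 5 + 4·26 = 109; r = 105 − 109 = -4
x=27: ŷ = 5 + 4·27 = 113; r = 114 − 113 = 1
Signs: − + − + + − +
Runs: −×1, +×1, −×1, +×2, −×1, +×1 → 6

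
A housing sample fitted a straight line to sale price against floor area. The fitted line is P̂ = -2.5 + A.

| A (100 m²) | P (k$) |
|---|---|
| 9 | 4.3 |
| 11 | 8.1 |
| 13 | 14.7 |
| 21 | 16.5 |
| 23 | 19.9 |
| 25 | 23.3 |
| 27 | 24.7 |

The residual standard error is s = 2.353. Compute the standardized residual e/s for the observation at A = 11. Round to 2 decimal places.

P̂ = -2.5 + 11 = 8.5
e = 8.1 − 8.5 = -0.4
e/s = -0.4 / 2.353 = -0.17

-0.17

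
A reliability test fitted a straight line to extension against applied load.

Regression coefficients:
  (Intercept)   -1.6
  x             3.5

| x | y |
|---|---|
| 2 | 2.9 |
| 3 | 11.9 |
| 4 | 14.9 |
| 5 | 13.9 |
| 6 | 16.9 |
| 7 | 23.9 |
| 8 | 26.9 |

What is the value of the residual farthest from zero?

x=2: ŷ = -1.6 + 3.5·2 = 5.4; r = 2.9 − 5.4 = -2.5
x=3: ŷ = -1.6 + 3.5·3 = 8.9; r = 11.9 − 8.9 = 3
x=4: ŷ = -1.6 + 3.5·4 = 12.4; r = 14.9 − 12.4 = 2.5
x=5: ŷ = -1.6 + 3.5·5 = 15.9; r = 13.9 − 15.9 = -2
x=6: ŷ = -1.6 + 3.5·6 = 19.4; r = 16.9 − 19.4 = -2.5
x=7: ŷ = -1.6 + 3.5·7 = 22.9; r = 23.9 − 22.9 = 1
x=8: ŷ = -1.6 + 3.5·8 = 26.4; r = 26.9 − 26.4 = 0.5
Largest |r| is 3 at x = 3, residual 3.

r = 3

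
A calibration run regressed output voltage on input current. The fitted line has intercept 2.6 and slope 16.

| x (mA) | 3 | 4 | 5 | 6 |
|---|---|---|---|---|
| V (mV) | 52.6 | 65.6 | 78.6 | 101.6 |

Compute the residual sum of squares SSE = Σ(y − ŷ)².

x=3: V̂ = 2.6 + 16·3 = 50.6; r = 52.6 − 50.6 = 2
x=4: V̂ = 2.6 + 16·4 = 66.6; r = 65.6 − 66.6 = -1
x=5: V̂ = 2.6 + 16·5 = 82.6; r = 78.6 − 82.6 = -4
x=6: V̂ = 2.6 + 16·6 = 98.6; r = 101.6 − 98.6 = 3
SSE = 4 + 1 + 16 + 9 = 30

SSE = 30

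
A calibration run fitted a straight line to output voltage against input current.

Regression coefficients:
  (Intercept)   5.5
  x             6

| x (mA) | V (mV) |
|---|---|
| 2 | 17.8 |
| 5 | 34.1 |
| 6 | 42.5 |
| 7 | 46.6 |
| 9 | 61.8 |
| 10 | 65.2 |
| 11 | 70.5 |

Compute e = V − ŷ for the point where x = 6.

ŷ = 5.5 + 6·6 = 41.5
e = 42.5 − 41.5 = 1

e = 1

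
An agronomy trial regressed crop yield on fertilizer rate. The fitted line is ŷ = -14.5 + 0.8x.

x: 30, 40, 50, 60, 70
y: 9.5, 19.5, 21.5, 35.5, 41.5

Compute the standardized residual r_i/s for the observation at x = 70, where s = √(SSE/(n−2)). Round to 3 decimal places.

0.000

x=30: ŷ = -14.5 + 0.8·30 = 9.5; r = 9.5 − 9.5 = 0
x=40: ŷ = -14.5 + 0.8·40 = 17.5; r = 19.5 − 17.5 = 2
x=50: ŷ = -14.5 + 0.8·50 = 25.5; r = 21.5 − 25.5 = -4
x=60: ŷ = -14.5 + 0.8·60 = 33.5; r = 35.5 − 33.5 = 2
x=70: ŷ = -14.5 + 0.8·70 = 41.5; r = 41.5 − 41.5 = 0
SSE = 0 + 4 + 16 + 4 + 0 = 24
s = √(24/3) = 2.82843
r/s = 0 / 2.82843 = 0.000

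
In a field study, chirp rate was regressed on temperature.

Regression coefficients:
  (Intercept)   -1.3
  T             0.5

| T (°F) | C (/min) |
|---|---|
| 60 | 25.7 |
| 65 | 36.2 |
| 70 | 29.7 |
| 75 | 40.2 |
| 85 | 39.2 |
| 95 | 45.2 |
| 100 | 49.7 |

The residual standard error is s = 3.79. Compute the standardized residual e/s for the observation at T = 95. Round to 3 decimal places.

-0.264

Ĉ = -1.3 + 0.5·95 = 46.2
e = 45.2 − 46.2 = -1
e/s = -1 / 3.79 = -0.264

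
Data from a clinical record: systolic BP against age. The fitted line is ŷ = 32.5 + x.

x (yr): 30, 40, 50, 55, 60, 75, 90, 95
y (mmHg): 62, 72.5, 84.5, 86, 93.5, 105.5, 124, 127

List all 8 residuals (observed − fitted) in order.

x=30: ŷ = 32.5 + 30 = 62.5; r = 62 − 62.5 = -0.5
x=40: ŷ = 32.5 + 40 = 72.5; r = 72.5 − 72.5 = 0
x=50: ŷ = 32.5 + 50 = 82.5; r = 84.5 − 82.5 = 2
x=55: ŷ = 32.5 + 55 = 87.5; r = 86 − 87.5 = -1.5
x=60: ŷ = 32.5 + 60 = 92.5; r = 93.5 − 92.5 = 1
x=75: ŷ = 32.5 + 75 = 107.5; r = 105.5 − 107.5 = -2
x=90: ŷ = 32.5 + 90 = 122.5; r = 124 − 122.5 = 1.5
x=95: ŷ = 32.5 + 95 = 127.5; r = 127 − 127.5 = -0.5

-0.5, 0, 2, -1.5, 1, -2, 1.5, -0.5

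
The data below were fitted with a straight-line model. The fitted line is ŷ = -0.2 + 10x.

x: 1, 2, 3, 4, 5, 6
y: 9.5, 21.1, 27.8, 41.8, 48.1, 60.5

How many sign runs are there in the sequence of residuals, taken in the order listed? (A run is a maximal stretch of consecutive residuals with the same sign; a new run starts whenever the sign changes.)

6 runs

x=1: ŷ = -0.2 + 10·1 = 9.8; e = 9.5 − 9.8 = -0.3
x=2: ŷ = -0.2 + 10·2 = 19.8; e = 21.1 − 19.8 = 1.3
x=3: ŷ = -0.2 + 10·3 = 29.8; e = 27.8 − 29.8 = -2
x=4: ŷ = -0.2 + 10·4 = 39.8; e = 41.8 − 39.8 = 2
x=5: ŷ = -0.2 + 10·5 = 49.8; e = 48.1 − 49.8 = -1.7
x=6: ŷ = -0.2 + 10·6 = 59.8; e = 60.5 − 59.8 = 0.7
Signs: − + − + − +
Runs: −×1, +×1, −×1, +×1, −×1, +×1 → 6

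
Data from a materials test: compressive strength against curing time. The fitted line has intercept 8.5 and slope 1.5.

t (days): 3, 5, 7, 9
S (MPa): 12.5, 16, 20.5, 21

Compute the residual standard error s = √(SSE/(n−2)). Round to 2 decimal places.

t=3: Ŝ = 8.5 + 1.5·3 = 13; e = 12.5 − 13 = -0.5
t=5: Ŝ = 8.5 + 1.5·5 = 16; e = 16 − 16 = 0
t=7: Ŝ = 8.5 + 1.5·7 = 19; e = 20.5 − 19 = 1.5
t=9: Ŝ = 8.5 + 1.5·9 = 22; e = 21 − 22 = -1
SSE = 0.25 + 0 + 2.25 + 1 = 3.5
s = √(3.5/2) = √1.75 ≈ 1.32

s = 1.32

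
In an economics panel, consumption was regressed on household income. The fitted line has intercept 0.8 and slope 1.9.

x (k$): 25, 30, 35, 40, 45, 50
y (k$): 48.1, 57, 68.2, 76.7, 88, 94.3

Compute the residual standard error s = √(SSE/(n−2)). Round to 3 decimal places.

x=25: ŷ = 0.8 + 1.9·25 = 48.3; r = 48.1 − 48.3 = -0.2
x=30: ŷ = 0.8 + 1.9·30 = 57.8; r = 57 − 57.8 = -0.8
x=35: ŷ = 0.8 + 1.9·35 = 67.3; r = 68.2 − 67.3 = 0.9
x=40: ŷ = 0.8 + 1.9·40 = 76.8; r = 76.7 − 76.8 = -0.1
x=45: ŷ = 0.8 + 1.9·45 = 86.3; r = 88 − 86.3 = 1.7
x=50: ŷ = 0.8 + 1.9·50 = 95.8; r = 94.3 − 95.8 = -1.5
SSE = 0.04 + 0.64 + 0.81 + 0.01 + 2.89 + 2.25 = 6.64
s = √(6.64/4) = √1.66 ≈ 1.288

s = 1.288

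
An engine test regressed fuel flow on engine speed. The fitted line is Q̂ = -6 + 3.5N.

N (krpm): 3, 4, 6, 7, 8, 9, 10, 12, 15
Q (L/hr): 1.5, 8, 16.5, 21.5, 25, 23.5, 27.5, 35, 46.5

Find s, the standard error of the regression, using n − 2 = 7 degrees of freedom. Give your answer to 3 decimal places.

N=3: Q̂ = -6 + 3.5·3 = 4.5; r = 1.5 − 4.5 = -3
N=4: Q̂ = -6 + 3.5·4 = 8; r = 8 − 8 = 0
N=6: Q̂ = -6 + 3.5·6 = 15; r = 16.5 − 15 = 1.5
N=7: Q̂ = -6 + 3.5·7 = 18.5; r = 21.5 − 18.5 = 3
N=8: Q̂ = -6 + 3.5·8 = 22; r = 25 − 22 = 3
N=9: Q̂ = -6 + 3.5·9 = 25.5; r = 23.5 − 25.5 = -2
N=10: Q̂ = -6 + 3.5·10 = 29; r = 27.5 − 29 = -1.5
N=12: Q̂ = -6 + 3.5·12 = 36; r = 35 − 36 = -1
N=15: Q̂ = -6 + 3.5·15 = 46.5; r = 46.5 − 46.5 = 0
SSE = 9 + 0 + 2.25 + 9 + 9 + 4 + 2.25 + 1 + 0 = 36.5
s = √(36.5/7) = √5.21429 ≈ 2.283

s = 2.283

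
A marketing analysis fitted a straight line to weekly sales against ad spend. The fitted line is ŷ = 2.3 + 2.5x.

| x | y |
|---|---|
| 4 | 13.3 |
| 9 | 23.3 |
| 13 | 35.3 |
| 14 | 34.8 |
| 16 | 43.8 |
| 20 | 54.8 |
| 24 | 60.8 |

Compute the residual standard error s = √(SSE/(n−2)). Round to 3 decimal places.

s = 2.025

x=4: ŷ = 2.3 + 2.5·4 = 12.3; e = 13.3 − 12.3 = 1
x=9: ŷ = 2.3 + 2.5·9 = 24.8; e = 23.3 − 24.8 = -1.5
x=13: ŷ = 2.3 + 2.5·13 = 34.8; e = 35.3 − 34.8 = 0.5
x=14: ŷ = 2.3 + 2.5·14 = 37.3; e = 34.8 − 37.3 = -2.5
x=16: ŷ = 2.3 + 2.5·16 = 42.3; e = 43.8 − 42.3 = 1.5
x=20: ŷ = 2.3 + 2.5·20 = 52.3; e = 54.8 − 52.3 = 2.5
x=24: ŷ = 2.3 + 2.5·24 = 62.3; e = 60.8 − 62.3 = -1.5
SSE = 1 + 2.25 + 0.25 + 6.25 + 2.25 + 6.25 + 2.25 = 20.5
s = √(20.5/5) = √4.1 ≈ 2.025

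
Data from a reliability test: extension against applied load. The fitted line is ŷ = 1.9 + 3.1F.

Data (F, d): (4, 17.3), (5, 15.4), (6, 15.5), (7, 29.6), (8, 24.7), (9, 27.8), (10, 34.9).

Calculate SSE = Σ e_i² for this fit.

F=4: ŷ = 1.9 + 3.1·4 = 14.3; e = 17.3 − 14.3 = 3
F=5: ŷ = 1.9 + 3.1·5 = 17.4; e = 15.4 − 17.4 = -2
F=6: ŷ = 1.9 + 3.1·6 = 20.5; e = 15.5 − 20.5 = -5
F=7: ŷ = 1.9 + 3.1·7 = 23.6; e = 29.6 − 23.6 = 6
F=8: ŷ = 1.9 + 3.1·8 = 26.7; e = 24.7 − 26.7 = -2
F=9: ŷ = 1.9 + 3.1·9 = 29.8; e = 27.8 − 29.8 = -2
F=10: ŷ = 1.9 + 3.1·10 = 32.9; e = 34.9 − 32.9 = 2
SSE = 9 + 4 + 25 + 36 + 4 + 4 + 4 = 86

SSE = 86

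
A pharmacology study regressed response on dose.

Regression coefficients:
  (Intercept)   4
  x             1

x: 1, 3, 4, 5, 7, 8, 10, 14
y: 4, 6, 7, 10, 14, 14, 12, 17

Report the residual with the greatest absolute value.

e = 3

x=1: ŷ = 4 + 1 = 5; e = 4 − 5 = -1
x=3: ŷ = 4 + 3 = 7; e = 6 − 7 = -1
x=4: ŷ = 4 + 4 = 8; e = 7 − 8 = -1
x=5: ŷ = 4 + 5 = 9; e = 10 − 9 = 1
x=7: ŷ = 4 + 7 = 11; e = 14 − 11 = 3
x=8: ŷ = 4 + 8 = 12; e = 14 − 12 = 2
x=10: ŷ = 4 + 10 = 14; e = 12 − 14 = -2
x=14: ŷ = 4 + 14 = 18; e = 17 − 18 = -1
Largest |e| is 3 at x = 7, residual 3.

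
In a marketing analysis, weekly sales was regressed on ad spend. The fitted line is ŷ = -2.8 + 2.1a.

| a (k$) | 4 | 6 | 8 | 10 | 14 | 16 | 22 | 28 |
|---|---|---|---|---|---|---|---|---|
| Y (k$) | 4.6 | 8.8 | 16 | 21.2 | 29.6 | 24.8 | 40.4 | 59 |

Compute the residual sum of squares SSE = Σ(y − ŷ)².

SSE = 78

a=4: ŷ = -2.8 + 2.1·4 = 5.6; e = 4.6 − 5.6 = -1
a=6: ŷ = -2.8 + 2.1·6 = 9.8; e = 8.8 − 9.8 = -1
a=8: ŷ = -2.8 + 2.1·8 = 14; e = 16 − 14 = 2
a=10: ŷ = -2.8 + 2.1·10 = 18.2; e = 21.2 − 18.2 = 3
a=14: ŷ = -2.8 + 2.1·14 = 26.6; e = 29.6 − 26.6 = 3
a=16: ŷ = -2.8 + 2.1·16 = 30.8; e = 24.8 − 30.8 = -6
a=22: ŷ = -2.8 + 2.1·22 = 43.4; e = 40.4 − 43.4 = -3
a=28: ŷ = -2.8 + 2.1·28 = 56; e = 59 − 56 = 3
SSE = 1 + 1 + 4 + 9 + 9 + 36 + 9 + 9 = 78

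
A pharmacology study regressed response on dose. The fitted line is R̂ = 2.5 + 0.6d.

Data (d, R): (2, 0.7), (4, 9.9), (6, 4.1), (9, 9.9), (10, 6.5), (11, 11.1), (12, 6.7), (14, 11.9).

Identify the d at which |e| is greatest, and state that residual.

d=2: R̂ = 2.5 + 0.6·2 = 3.7; e = 0.7 − 3.7 = -3
d=4: R̂ = 2.5 + 0.6·4 = 4.9; e = 9.9 − 4.9 = 5
d=6: R̂ = 2.5 + 0.6·6 = 6.1; e = 4.1 − 6.1 = -2
d=9: R̂ = 2.5 + 0.6·9 = 7.9; e = 9.9 − 7.9 = 2
d=10: R̂ = 2.5 + 0.6·10 = 8.5; e = 6.5 − 8.5 = -2
d=11: R̂ = 2.5 + 0.6·11 = 9.1; e = 11.1 − 9.1 = 2
d=12: R̂ = 2.5 + 0.6·12 = 9.7; e = 6.7 − 9.7 = -3
d=14: R̂ = 2.5 + 0.6·14 = 10.9; e = 11.9 − 10.9 = 1
Largest |e| is 5 at d = 4, residual 5.

d = 4, e = 5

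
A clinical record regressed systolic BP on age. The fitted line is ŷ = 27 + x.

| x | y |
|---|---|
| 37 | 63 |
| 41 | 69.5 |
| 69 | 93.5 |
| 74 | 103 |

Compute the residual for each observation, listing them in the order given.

-1, 1.5, -2.5, 2

x=37: ŷ = 27 + 37 = 64; r = 63 − 64 = -1
x=41: ŷ = 27 + 41 = 68; r = 69.5 − 68 = 1.5
x=69: ŷ = 27 + 69 = 96; r = 93.5 − 96 = -2.5
x=74: ŷ = 27 + 74 = 101; r = 103 − 101 = 2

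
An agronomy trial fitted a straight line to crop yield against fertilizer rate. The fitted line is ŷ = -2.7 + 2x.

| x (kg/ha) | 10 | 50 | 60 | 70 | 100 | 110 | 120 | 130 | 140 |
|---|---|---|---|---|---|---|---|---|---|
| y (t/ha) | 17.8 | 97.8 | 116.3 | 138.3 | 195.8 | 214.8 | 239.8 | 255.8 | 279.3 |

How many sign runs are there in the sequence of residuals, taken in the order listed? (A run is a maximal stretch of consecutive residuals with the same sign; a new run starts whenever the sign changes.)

x=10: ŷ = -2.7 + 2·10 = 17.3; e = 17.8 − 17.3 = 0.5
x=50: ŷ = -2.7 + 2·50 = 97.3; e = 97.8 − 97.3 = 0.5
x=60: ŷ = -2.7 + 2·60 = 117.3; e = 116.3 − 117.3 = -1
x=70: ŷ = -2.7 + 2·70 = 137.3; e = 138.3 − 137.3 = 1
x=100: ŷ = -2.7 + 2·100 = 197.3; e = 195.8 − 197.3 = -1.5
x=110: ŷ = -2.7 + 2·110 = 217.3; e = 214.8 − 217.3 = -2.5
x=120: ŷ = -2.7 + 2·120 = 237.3; e = 239.8 − 237.3 = 2.5
x=130: ŷ = -2.7 + 2·130 = 257.3; e = 255.8 − 257.3 = -1.5
x=140: ŷ = -2.7 + 2·140 = 277.3; e = 279.3 − 277.3 = 2
Signs: + + − + − − + − +
Runs: +×2, −×1, +×1, −×2, +×1, −×1, +×1 → 7

7 runs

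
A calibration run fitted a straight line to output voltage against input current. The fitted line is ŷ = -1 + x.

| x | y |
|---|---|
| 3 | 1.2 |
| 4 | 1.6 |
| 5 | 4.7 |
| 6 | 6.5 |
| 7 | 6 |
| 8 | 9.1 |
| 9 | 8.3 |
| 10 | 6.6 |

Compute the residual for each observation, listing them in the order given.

x=3: ŷ = -1 + 3 = 2; e = 1.2 − 2 = -0.8
x=4: ŷ = -1 + 4 = 3; e = 1.6 − 3 = -1.4
x=5: ŷ = -1 + 5 = 4; e = 4.7 − 4 = 0.7
x=6: ŷ = -1 + 6 = 5; e = 6.5 − 5 = 1.5
x=7: ŷ = -1 + 7 = 6; e = 6 − 6 = 0
x=8: ŷ = -1 + 8 = 7; e = 9.1 − 7 = 2.1
x=9: ŷ = -1 + 9 = 8; e = 8.3 − 8 = 0.3
x=10: ŷ = -1 + 10 = 9; e = 6.6 − 9 = -2.4

-0.8, -1.4, 0.7, 1.5, 0, 2.1, 0.3, -2.4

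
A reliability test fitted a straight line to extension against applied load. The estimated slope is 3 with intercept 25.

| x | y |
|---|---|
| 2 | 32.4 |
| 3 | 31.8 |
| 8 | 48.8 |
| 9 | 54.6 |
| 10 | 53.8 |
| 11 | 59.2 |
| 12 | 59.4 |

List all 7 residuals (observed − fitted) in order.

1.4, -2.2, -0.2, 2.6, -1.2, 1.2, -1.6

x=2: ŷ = 25 + 3·2 = 31; e = 32.4 − 31 = 1.4
x=3: ŷ = 25 + 3·3 = 34; e = 31.8 − 34 = -2.2
x=8: ŷ = 25 + 3·8 = 49; e = 48.8 − 49 = -0.2
x=9: ŷ = 25 + 3·9 = 52; e = 54.6 − 52 = 2.6
x=10: ŷ = 25 + 3·10 = 55; e = 53.8 − 55 = -1.2
x=11: ŷ = 25 + 3·11 = 58; e = 59.2 − 58 = 1.2
x=12: ŷ = 25 + 3·12 = 61; e = 59.4 − 61 = -1.6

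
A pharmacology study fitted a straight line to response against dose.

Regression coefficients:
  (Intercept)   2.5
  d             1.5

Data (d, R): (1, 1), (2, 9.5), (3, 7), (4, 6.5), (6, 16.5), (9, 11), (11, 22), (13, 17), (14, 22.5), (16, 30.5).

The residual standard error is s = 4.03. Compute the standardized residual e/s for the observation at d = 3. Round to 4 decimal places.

0.0000

ŷ = 2.5 + 1.5·3 = 7
e = 7 − 7 = 0
e/s = 0 / 4.03 = 0.0000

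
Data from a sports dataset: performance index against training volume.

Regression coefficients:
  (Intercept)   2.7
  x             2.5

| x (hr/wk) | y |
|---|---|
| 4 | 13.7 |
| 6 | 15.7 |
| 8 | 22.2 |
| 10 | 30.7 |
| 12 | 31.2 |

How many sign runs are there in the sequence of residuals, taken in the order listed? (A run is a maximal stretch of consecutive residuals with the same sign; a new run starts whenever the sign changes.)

x=4: ŷ = 2.7 + 2.5·4 = 12.7; r = 13.7 − 12.7 = 1
x=6: ŷ = 2.7 + 2.5·6 = 17.7; r = 15.7 − 17.7 = -2
x=8: ŷ = 2.7 + 2.5·8 = 22.7; r = 22.2 − 22.7 = -0.5
x=10: ŷ = 2.7 + 2.5·10 = 27.7; r = 30.7 − 27.7 = 3
x=12: ŷ = 2.7 + 2.5·12 = 32.7; r = 31.2 − 32.7 = -1.5
Signs: + − − + −
Runs: +×1, −×2, +×1, −×1 → 4

4 runs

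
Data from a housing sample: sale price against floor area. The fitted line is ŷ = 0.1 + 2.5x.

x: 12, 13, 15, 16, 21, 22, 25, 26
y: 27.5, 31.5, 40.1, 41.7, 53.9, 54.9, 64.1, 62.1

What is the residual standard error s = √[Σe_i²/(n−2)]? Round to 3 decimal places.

x=12: ŷ = 0.1 + 2.5·12 = 30.1; e = 27.5 − 30.1 = -2.6
x=13: ŷ = 0.1 + 2.5·13 = 32.6; e = 31.5 − 32.6 = -1.1
x=15: ŷ = 0.1 + 2.5·15 = 37.6; e = 40.1 − 37.6 = 2.5
x=16: ŷ = 0.1 + 2.5·16 = 40.1; e = 41.7 − 40.1 = 1.6
x=21: ŷ = 0.1 + 2.5·21 = 52.6; e = 53.9 − 52.6 = 1.3
x=22: ŷ = 0.1 + 2.5·22 = 55.1; e = 54.9 − 55.1 = -0.2
x=25: ŷ = 0.1 + 2.5·25 = 62.6; e = 64.1 − 62.6 = 1.5
x=26: ŷ = 0.1 + 2.5·26 = 65.1; e = 62.1 − 65.1 = -3
SSE = 6.76 + 1.21 + 6.25 + 2.56 + 1.69 + 0.04 + 2.25 + 9 = 29.76
s = √(29.76/6) = √4.96 ≈ 2.227

s = 2.227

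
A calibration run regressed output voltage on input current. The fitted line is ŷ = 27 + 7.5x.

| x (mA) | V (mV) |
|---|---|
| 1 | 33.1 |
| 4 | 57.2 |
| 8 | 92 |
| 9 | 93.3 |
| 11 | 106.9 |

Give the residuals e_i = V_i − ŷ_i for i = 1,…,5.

-1.4, 0.2, 5, -1.2, -2.6

x=1: ŷ = 27 + 7.5·1 = 34.5; e = 33.1 − 34.5 = -1.4
x=4: ŷ = 27 + 7.5·4 = 57; e = 57.2 − 57 = 0.2
x=8: ŷ = 27 + 7.5·8 = 87; e = 92 − 87 = 5
x=9: ŷ = 27 + 7.5·9 = 94.5; e = 93.3 − 94.5 = -1.2
x=11: ŷ = 27 + 7.5·11 = 109.5; e = 106.9 − 109.5 = -2.6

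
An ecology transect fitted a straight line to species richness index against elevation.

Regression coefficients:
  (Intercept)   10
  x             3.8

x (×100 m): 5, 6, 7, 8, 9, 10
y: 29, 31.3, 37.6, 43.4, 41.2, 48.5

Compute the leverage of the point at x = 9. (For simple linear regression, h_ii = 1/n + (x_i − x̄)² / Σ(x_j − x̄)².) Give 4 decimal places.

x̄ = (5 + 6 + 7 + 8 + 9 + 10)/6 = 7.5
Σ(x − x̄)² = 6.25 + 2.25 + 0.25 + 0.25 + 2.25 + 6.25 = 17.5
h = 1/6 + (1.5)²/17.5 = 0.166667 + 0.128571 = 0.2952

h = 0.2952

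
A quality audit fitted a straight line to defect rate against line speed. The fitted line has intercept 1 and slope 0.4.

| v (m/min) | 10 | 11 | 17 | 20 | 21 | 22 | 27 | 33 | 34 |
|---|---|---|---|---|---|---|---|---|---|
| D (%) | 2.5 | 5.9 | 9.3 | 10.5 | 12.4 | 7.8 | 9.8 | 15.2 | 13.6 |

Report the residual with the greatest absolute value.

r = 3

v=10: ŷ = 1 + 0.4·10 = 5; r = 2.5 − 5 = -2.5
v=11: ŷ = 1 + 0.4·11 = 5.4; r = 5.9 − 5.4 = 0.5
v=17: ŷ = 1 + 0.4·17 = 7.8; r = 9.3 − 7.8 = 1.5
v=20: ŷ = 1 + 0.4·20 = 9; r = 10.5 − 9 = 1.5
v=21: ŷ = 1 + 0.4·21 = 9.4; r = 12.4 − 9.4 = 3
v=22: ŷ = 1 + 0.4·22 = 9.8; r = 7.8 − 9.8 = -2
v=27: ŷ = 1 + 0.4·27 = 11.8; r = 9.8 − 11.8 = -2
v=33: ŷ = 1 + 0.4·33 = 14.2; r = 15.2 − 14.2 = 1
v=34: ŷ = 1 + 0.4·34 = 14.6; r = 13.6 − 14.6 = -1
Largest |r| is 3 at v = 21, residual 3.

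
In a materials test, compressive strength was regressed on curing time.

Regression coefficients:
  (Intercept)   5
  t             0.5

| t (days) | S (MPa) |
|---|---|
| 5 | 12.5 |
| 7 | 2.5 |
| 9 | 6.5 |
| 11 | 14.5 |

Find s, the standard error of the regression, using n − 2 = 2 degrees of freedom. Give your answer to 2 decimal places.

t=5: ŷ = 5 + 0.5·5 = 7.5; r = 12.5 − 7.5 = 5
t=7: ŷ = 5 + 0.5·7 = 8.5; r = 2.5 − 8.5 = -6
t=9: ŷ = 5 + 0.5·9 = 9.5; r = 6.5 − 9.5 = -3
t=11: ŷ = 5 + 0.5·11 = 10.5; r = 14.5 − 10.5 = 4
SSE = 25 + 36 + 9 + 16 = 86
s = √(86/2) = √43 ≈ 6.56

s = 6.56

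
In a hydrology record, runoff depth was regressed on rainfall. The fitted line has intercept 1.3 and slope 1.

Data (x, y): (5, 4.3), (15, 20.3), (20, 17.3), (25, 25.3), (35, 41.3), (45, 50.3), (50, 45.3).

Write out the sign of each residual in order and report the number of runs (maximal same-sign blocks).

x=5: ŷ = 1.3 + 5 = 6.3; r = 4.3 − 6.3 = -2
x=15: ŷ = 1.3 + 15 = 16.3; r = 20.3 − 16.3 = 4
x=20: ŷ = 1.3 + 20 = 21.3; r = 17.3 − 21.3 = -4
x=25: ŷ = 1.3 + 25 = 26.3; r = 25.3 − 26.3 = -1
x=35: ŷ = 1.3 + 35 = 36.3; r = 41.3 − 36.3 = 5
x=45: ŷ = 1.3 + 45 = 46.3; r = 50.3 − 46.3 = 4
x=50: ŷ = 1.3 + 50 = 51.3; r = 45.3 − 51.3 = -6
Signs: − + − − + + −
Runs: −×1, +×1, −×2, +×2, −×1 → 5

5 runs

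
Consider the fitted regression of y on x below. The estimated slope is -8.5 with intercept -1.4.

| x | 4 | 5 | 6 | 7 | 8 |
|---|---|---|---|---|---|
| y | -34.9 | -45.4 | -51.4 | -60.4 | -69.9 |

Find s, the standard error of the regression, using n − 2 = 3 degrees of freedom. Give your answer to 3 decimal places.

x=4: ŷ = -1.4 − 8.5·4 = -35.4; r = -34.9 − (-35.4) = 0.5
x=5: ŷ = -1.4 − 8.5·5 = -43.9; r = -45.4 − (-43.9) = -1.5
x=6: ŷ = -1.4 − 8.5·6 = -52.4; r = -51.4 − (-52.4) = 1
x=7: ŷ = -1.4 − 8.5·7 = -60.9; r = -60.4 − (-60.9) = 0.5
x=8: ŷ = -1.4 − 8.5·8 = -69.4; r = -69.9 − (-69.4) = -0.5
SSE = 0.25 + 2.25 + 1 + 0.25 + 0.25 = 4
s = √(4/3) = √1.33333 ≈ 1.155

s = 1.155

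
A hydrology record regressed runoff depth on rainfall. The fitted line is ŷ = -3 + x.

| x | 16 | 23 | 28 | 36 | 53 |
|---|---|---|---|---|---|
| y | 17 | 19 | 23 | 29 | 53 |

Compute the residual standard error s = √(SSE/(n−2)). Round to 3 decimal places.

s = 3.916

x=16: ŷ = -3 + 16 = 13; e = 17 − 13 = 4
x=23: ŷ = -3 + 23 = 20; e = 19 − 20 = -1
x=28: ŷ = -3 + 28 = 25; e = 23 − 25 = -2
x=36: ŷ = -3 + 36 = 33; e = 29 − 33 = -4
x=53: ŷ = -3 + 53 = 50; e = 53 − 50 = 3
SSE = 16 + 1 + 4 + 16 + 9 = 46
s = √(46/3) = √15.3333 ≈ 3.916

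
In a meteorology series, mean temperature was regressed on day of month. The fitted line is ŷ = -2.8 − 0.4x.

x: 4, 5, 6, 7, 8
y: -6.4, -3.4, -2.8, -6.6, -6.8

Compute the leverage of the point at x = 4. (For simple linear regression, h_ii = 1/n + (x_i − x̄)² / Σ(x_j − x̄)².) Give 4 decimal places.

h = 0.6000

x̄ = (4 + 5 + 6 + 7 + 8)/5 = 6
Σ(x − x̄)² = 4 + 1 + 0 + 1 + 4 = 10
h = 1/5 + (-2)²/10 = 0.2 + 0.4 = 0.6000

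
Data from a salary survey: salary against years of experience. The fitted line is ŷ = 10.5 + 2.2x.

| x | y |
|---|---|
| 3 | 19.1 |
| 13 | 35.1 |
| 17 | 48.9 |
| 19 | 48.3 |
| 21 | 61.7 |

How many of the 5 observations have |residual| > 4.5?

1

x=3: ŷ = 10.5 + 2.2·3 = 17.1; e = 19.1 − 17.1 = 2
x=13: ŷ = 10.5 + 2.2·13 = 39.1; e = 35.1 − 39.1 = -4
x=17: ŷ = 10.5 + 2.2·17 = 47.9; e = 48.9 − 47.9 = 1
x=19: ŷ = 10.5 + 2.2·19 = 52.3; e = 48.3 − 52.3 = -4
x=21: ŷ = 10.5 + 2.2·21 = 56.7; e = 61.7 − 56.7 = 5
|e| > 4.5: x=21 (|e|=5) → 1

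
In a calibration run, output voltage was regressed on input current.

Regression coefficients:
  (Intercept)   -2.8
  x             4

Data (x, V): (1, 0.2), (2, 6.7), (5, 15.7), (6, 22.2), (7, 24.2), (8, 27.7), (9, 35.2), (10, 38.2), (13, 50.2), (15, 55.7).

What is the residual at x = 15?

ŷ = -2.8 + 4·15 = 57.2
r = 55.7 − 57.2 = -1.5

r = -1.5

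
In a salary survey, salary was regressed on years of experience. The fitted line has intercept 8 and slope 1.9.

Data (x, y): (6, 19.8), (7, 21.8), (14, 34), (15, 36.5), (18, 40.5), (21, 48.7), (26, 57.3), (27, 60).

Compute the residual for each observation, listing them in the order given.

0.4, 0.5, -0.6, 0, -1.7, 0.8, -0.1, 0.7

x=6: ŷ = 8 + 1.9·6 = 19.4; e = 19.8 − 19.4 = 0.4
x=7: ŷ = 8 + 1.9·7 = 21.3; e = 21.8 − 21.3 = 0.5
x=14: ŷ = 8 + 1.9·14 = 34.6; e = 34 − 34.6 = -0.6
x=15: ŷ = 8 + 1.9·15 = 36.5; e = 36.5 − 36.5 = 0
x=18: ŷ = 8 + 1.9·18 = 42.2; e = 40.5 − 42.2 = -1.7
x=21: ŷ = 8 + 1.9·21 = 47.9; e = 48.7 − 47.9 = 0.8
x=26: ŷ = 8 + 1.9·26 = 57.4; e = 57.3 − 57.4 = -0.1
x=27: ŷ = 8 + 1.9·27 = 59.3; e = 60 − 59.3 = 0.7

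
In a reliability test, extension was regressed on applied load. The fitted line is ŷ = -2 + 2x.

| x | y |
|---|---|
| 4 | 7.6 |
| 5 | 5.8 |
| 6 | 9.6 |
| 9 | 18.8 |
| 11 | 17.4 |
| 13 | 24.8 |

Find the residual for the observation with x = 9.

ŷ = -2 + 2·9 = 16
r = 18.8 − 16 = 2.8

r = 2.8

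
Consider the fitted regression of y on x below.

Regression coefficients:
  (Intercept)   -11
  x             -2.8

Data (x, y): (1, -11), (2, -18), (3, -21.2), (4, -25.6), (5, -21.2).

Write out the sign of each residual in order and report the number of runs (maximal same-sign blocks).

x=1: ŷ = -11 − 2.8·1 = -13.8; e = -11 − (-13.8) = 2.8
x=2: ŷ = -11 − 2.8·2 = -16.6; e = -18 − (-16.6) = -1.4
x=3: ŷ = -11 − 2.8·3 = -19.4; e = -21.2 − (-19.4) = -1.8
x=4: ŷ = -11 − 2.8·4 = -22.2; e = -25.6 − (-22.2) = -3.4
x=5: ŷ = -11 − 2.8·5 = -25; e = -21.2 − (-25) = 3.8
Signs: + − − − +
Runs: +×1, −×3, +×1 → 3

3 runs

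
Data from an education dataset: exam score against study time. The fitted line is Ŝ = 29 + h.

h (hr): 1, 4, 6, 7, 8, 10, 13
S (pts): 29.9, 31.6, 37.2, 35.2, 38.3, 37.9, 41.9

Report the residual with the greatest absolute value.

r = 2.2

h=1: Ŝ = 29 + 1 = 30; r = 29.9 − 30 = -0.1
h=4: Ŝ = 29 + 4 = 33; r = 31.6 − 33 = -1.4
h=6: Ŝ = 29 + 6 = 35; r = 37.2 − 35 = 2.2
h=7: Ŝ = 29 + 7 = 36; r = 35.2 − 36 = -0.8
h=8: Ŝ = 29 + 8 = 37; r = 38.3 − 37 = 1.3
h=10: Ŝ = 29 + 10 = 39; r = 37.9 − 39 = -1.1
h=13: Ŝ = 29 + 13 = 42; r = 41.9 − 42 = -0.1
Largest |r| is 2.2 at h = 6, residual 2.2.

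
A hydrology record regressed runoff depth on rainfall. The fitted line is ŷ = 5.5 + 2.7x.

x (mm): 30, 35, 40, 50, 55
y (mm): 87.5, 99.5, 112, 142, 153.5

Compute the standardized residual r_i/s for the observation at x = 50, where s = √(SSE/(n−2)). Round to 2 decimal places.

1.06

x=30: ŷ = 5.5 + 2.7·30 = 86.5; r = 87.5 − 86.5 = 1
x=35: ŷ = 5.5 + 2.7·35 = 100; r = 99.5 − 100 = -0.5
x=40: ŷ = 5.5 + 2.7·40 = 113.5; r = 112 − 113.5 = -1.5
x=50: ŷ = 5.5 + 2.7·50 = 140.5; r = 142 − 140.5 = 1.5
x=55: ŷ = 5.5 + 2.7·55 = 154; r = 153.5 − 154 = -0.5
SSE = 1 + 0.25 + 2.25 + 2.25 + 0.25 = 6
s = √(6/3) = 1.41421
r/s = 1.5 / 1.41421 = 1.06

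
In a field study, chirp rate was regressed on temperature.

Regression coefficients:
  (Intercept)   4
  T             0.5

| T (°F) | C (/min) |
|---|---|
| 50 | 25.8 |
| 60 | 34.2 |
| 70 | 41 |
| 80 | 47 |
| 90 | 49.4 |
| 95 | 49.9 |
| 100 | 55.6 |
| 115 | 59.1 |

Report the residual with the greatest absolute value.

T=50: ŷ = 4 + 0.5·50 = 29; e = 25.8 − 29 = -3.2
T=60: ŷ = 4 + 0.5·60 = 34; e = 34.2 − 34 = 0.2
T=70: ŷ = 4 + 0.5·70 = 39; e = 41 − 39 = 2
T=80: ŷ = 4 + 0.5·80 = 44; e = 47 − 44 = 3
T=90: ŷ = 4 + 0.5·90 = 49; e = 49.4 − 49 = 0.4
T=95: ŷ = 4 + 0.5·95 = 51.5; e = 49.9 − 51.5 = -1.6
T=100: ŷ = 4 + 0.5·100 = 54; e = 55.6 − 54 = 1.6
T=115: ŷ = 4 + 0.5·115 = 61.5; e = 59.1 − 61.5 = -2.4
Largest |e| is 3.2 at T = 50, residual -3.2.

e = -3.2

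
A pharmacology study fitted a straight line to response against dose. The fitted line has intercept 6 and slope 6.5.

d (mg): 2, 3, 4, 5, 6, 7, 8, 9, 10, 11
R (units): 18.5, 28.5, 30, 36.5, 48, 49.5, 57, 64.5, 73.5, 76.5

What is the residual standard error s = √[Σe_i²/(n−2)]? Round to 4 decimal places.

d=2: R̂ = 6 + 6.5·2 = 19; e = 18.5 − 19 = -0.5
d=3: R̂ = 6 + 6.5·3 = 25.5; e = 28.5 − 25.5 = 3
d=4: R̂ = 6 + 6.5·4 = 32; e = 30 − 32 = -2
d=5: R̂ = 6 + 6.5·5 = 38.5; e = 36.5 − 38.5 = -2
d=6: R̂ = 6 + 6.5·6 = 45; e = 48 − 45 = 3
d=7: R̂ = 6 + 6.5·7 = 51.5; e = 49.5 − 51.5 = -2
d=8: R̂ = 6 + 6.5·8 = 58; e = 57 − 58 = -1
d=9: R̂ = 6 + 6.5·9 = 64.5; e = 64.5 − 64.5 = 0
d=10: R̂ = 6 + 6.5·10 = 71; e = 73.5 − 71 = 2.5
d=11: R̂ = 6 + 6.5·11 = 77.5; e = 76.5 − 77.5 = -1
SSE = 0.25 + 9 + 4 + 4 + 9 + 4 + 1 + 0 + 6.25 + 1 = 38.5
s = √(38.5/8) = √4.8125 ≈ 2.1937

s = 2.1937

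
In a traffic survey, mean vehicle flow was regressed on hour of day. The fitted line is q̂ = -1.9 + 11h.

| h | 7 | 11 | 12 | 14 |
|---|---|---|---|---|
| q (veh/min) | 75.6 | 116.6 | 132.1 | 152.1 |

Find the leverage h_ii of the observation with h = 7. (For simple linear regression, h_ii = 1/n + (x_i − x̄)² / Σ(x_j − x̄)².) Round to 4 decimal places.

h = 0.8654

h̄ = (7 + 11 + 12 + 14)/4 = 11
Σ(h − h̄)² = 16 + 0 + 1 + 9 = 26
h = 1/4 + (-4)²/26 = 0.25 + 0.615385 = 0.8654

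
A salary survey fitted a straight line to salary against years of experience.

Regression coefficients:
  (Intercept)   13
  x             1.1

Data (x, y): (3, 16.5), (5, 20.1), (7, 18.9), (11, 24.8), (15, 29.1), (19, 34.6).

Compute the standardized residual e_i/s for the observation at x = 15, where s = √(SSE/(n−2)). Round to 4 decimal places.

-0.3119

x=3: ŷ = 13 + 1.1·3 = 16.3; e = 16.5 − 16.3 = 0.2
x=5: ŷ = 13 + 1.1·5 = 18.5; e = 20.1 − 18.5 = 1.6
x=7: ŷ = 13 + 1.1·7 = 20.7; e = 18.9 − 20.7 = -1.8
x=11: ŷ = 13 + 1.1·11 = 25.1; e = 24.8 − 25.1 = -0.3
x=15: ŷ = 13 + 1.1·15 = 29.5; e = 29.1 − 29.5 = -0.4
x=19: ŷ = 13 + 1.1·19 = 33.9; e = 34.6 − 33.9 = 0.7
SSE = 0.04 + 2.56 + 3.24 + 0.09 + 0.16 + 0.49 = 6.58
s = √(6.58/4) = 1.28258
e/s = -0.4 / 1.28258 = -0.3119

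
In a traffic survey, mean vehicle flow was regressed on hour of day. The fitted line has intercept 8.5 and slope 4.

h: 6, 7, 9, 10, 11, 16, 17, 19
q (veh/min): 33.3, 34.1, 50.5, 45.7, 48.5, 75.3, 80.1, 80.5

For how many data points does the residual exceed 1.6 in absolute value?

7

h=6: q̂ = 8.5 + 4·6 = 32.5; e = 33.3 − 32.5 = 0.8
h=7: q̂ = 8.5 + 4·7 = 36.5; e = 34.1 − 36.5 = -2.4
h=9: q̂ = 8.5 + 4·9 = 44.5; e = 50.5 − 44.5 = 6
h=10: q̂ = 8.5 + 4·10 = 48.5; e = 45.7 − 48.5 = -2.8
h=11: q̂ = 8.5 + 4·11 = 52.5; e = 48.5 − 52.5 = -4
h=16: q̂ = 8.5 + 4·16 = 72.5; e = 75.3 − 72.5 = 2.8
h=17: q̂ = 8.5 + 4·17 = 76.5; e = 80.1 − 76.5 = 3.6
h=19: q̂ = 8.5 + 4·19 = 84.5; e = 80.5 − 84.5 = -4
|e| > 1.6: h=7 (|e|=2.4), h=9 (|e|=6), h=10 (|e|=2.8), h=11 (|e|=4), h=16 (|e|=2.8), h=17 (|e|=3.6), h=19 (|e|=4) → 7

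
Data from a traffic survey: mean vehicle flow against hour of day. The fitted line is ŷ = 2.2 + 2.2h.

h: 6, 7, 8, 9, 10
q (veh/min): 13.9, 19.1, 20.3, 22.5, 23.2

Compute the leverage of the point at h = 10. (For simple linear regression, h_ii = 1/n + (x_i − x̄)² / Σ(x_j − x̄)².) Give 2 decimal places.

h = 0.60

h̄ = (6 + 7 + 8 + 9 + 10)/5 = 8
Σ(h − h̄)² = 4 + 1 + 0 + 1 + 4 = 10
h = 1/5 + (2)²/10 = 0.2 + 0.4 = 0.60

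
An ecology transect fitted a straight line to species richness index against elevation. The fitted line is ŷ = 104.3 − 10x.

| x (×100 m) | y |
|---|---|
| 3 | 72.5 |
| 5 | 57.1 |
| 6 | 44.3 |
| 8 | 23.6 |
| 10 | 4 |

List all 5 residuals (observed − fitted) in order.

x=3: ŷ = 104.3 − 10·3 = 74.3; r = 72.5 − 74.3 = -1.8
x=5: ŷ = 104.3 − 10·5 = 54.3; r = 57.1 − 54.3 = 2.8
x=6: ŷ = 104.3 − 10·6 = 44.3; r = 44.3 − 44.3 = 0
x=8: ŷ = 104.3 − 10·8 = 24.3; r = 23.6 − 24.3 = -0.7
x=10: ŷ = 104.3 − 10·10 = 4.3; r = 4 − 4.3 = -0.3

-1.8, 2.8, 0, -0.7, -0.3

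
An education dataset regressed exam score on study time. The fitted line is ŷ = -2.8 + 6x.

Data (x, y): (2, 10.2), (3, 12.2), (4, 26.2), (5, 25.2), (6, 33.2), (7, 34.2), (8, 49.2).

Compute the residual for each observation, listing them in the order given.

x=2: ŷ = -2.8 + 6·2 = 9.2; e = 10.2 − 9.2 = 1
x=3: ŷ = -2.8 + 6·3 = 15.2; e = 12.2 − 15.2 = -3
x=4: ŷ = -2.8 + 6·4 = 21.2; e = 26.2 − 21.2 = 5
x=5: ŷ = -2.8 + 6·5 = 27.2; e = 25.2 − 27.2 = -2
x=6: ŷ = -2.8 + 6·6 = 33.2; e = 33.2 − 33.2 = 0
x=7: ŷ = -2.8 + 6·7 = 39.2; e = 34.2 − 39.2 = -5
x=8: ŷ = -2.8 + 6·8 = 45.2; e = 49.2 − 45.2 = 4

1, -3, 5, -2, 0, -5, 4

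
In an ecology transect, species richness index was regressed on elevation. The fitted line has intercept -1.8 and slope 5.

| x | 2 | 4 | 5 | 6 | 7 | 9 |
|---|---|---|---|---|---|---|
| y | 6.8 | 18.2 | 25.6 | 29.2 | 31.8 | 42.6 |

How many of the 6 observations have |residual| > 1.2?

3

x=2: ŷ = -1.8 + 5·2 = 8.2; r = 6.8 − 8.2 = -1.4
x=4: ŷ = -1.8 + 5·4 = 18.2; r = 18.2 − 18.2 = 0
x=5: ŷ = -1.8 + 5·5 = 23.2; r = 25.6 − 23.2 = 2.4
x=6: ŷ = -1.8 + 5·6 = 28.2; r = 29.2 − 28.2 = 1
x=7: ŷ = -1.8 + 5·7 = 33.2; r = 31.8 − 33.2 = -1.4
x=9: ŷ = -1.8 + 5·9 = 43.2; r = 42.6 − 43.2 = -0.6
|r| > 1.2: x=2 (|r|=1.4), x=5 (|r|=2.4), x=7 (|r|=1.4) → 3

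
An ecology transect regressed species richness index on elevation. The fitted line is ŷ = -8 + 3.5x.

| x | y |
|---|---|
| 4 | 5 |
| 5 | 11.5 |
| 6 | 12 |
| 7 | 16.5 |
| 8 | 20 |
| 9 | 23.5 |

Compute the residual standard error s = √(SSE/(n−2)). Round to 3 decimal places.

s = 1.225

x=4: ŷ = -8 + 3.5·4 = 6; r = 5 − 6 = -1
x=5: ŷ = -8 + 3.5·5 = 9.5; r = 11.5 − 9.5 = 2
x=6: ŷ = -8 + 3.5·6 = 13; r = 12 − 13 = -1
x=7: ŷ = -8 + 3.5·7 = 16.5; r = 16.5 − 16.5 = 0
x=8: ŷ = -8 + 3.5·8 = 20; r = 20 − 20 = 0
x=9: ŷ = -8 + 3.5·9 = 23.5; r = 23.5 − 23.5 = 0
SSE = 1 + 4 + 1 + 0 + 0 + 0 = 6
s = √(6/4) = √1.5 ≈ 1.225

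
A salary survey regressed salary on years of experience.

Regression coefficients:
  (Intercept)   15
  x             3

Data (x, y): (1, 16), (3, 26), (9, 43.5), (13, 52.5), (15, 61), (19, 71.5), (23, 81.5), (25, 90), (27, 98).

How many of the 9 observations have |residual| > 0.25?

x=1: ŷ = 15 + 3·1 = 18; e = 16 − 18 = -2
x=3: ŷ = 15 + 3·3 = 24; e = 26 − 24 = 2
x=9: ŷ = 15 + 3·9 = 42; e = 43.5 − 42 = 1.5
x=13: ŷ = 15 + 3·13 = 54; e = 52.5 − 54 = -1.5
x=15: ŷ = 15 + 3·15 = 60; e = 61 − 60 = 1
x=19: ŷ = 15 + 3·19 = 72; e = 71.5 − 72 = -0.5
x=23: ŷ = 15 + 3·23 = 84; e = 81.5 − 84 = -2.5
x=25: ŷ = 15 + 3·25 = 90; e = 90 − 90 = 0
x=27: ŷ = 15 + 3·27 = 96; e = 98 − 96 = 2
|e| > 0.25: x=1 (|e|=2), x=3 (|e|=2), x=9 (|e|=1.5), x=13 (|e|=1.5), x=15 (|e|=1), x=19 (|e|=0.5), x=23 (|e|=2.5), x=27 (|e|=2) → 8

8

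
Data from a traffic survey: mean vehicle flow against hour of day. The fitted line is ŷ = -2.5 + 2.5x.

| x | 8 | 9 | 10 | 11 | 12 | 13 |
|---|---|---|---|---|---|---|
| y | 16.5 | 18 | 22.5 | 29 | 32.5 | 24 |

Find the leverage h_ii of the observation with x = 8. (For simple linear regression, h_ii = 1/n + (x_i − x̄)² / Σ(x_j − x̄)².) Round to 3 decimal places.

h = 0.524

x̄ = (8 + 9 + 10 + 11 + 12 + 13)/6 = 10.5
Σ(x − x̄)² = 6.25 + 2.25 + 0.25 + 0.25 + 2.25 + 6.25 = 17.5
h = 1/6 + (-2.5)²/17.5 = 0.166667 + 0.357143 = 0.524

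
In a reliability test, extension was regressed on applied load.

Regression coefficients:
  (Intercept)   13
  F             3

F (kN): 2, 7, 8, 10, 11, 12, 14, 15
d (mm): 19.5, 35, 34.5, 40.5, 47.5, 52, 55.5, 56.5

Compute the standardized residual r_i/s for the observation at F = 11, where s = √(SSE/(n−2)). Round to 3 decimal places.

F=2: ŷ = 13 + 3·2 = 19; r = 19.5 − 19 = 0.5
F=7: ŷ = 13 + 3·7 = 34; r = 35 − 34 = 1
F=8: ŷ = 13 + 3·8 = 37; r = 34.5 − 37 = -2.5
F=10: ŷ = 13 + 3·10 = 43; r = 40.5 − 43 = -2.5
F=11: ŷ = 13 + 3·11 = 46; r = 47.5 − 46 = 1.5
F=12: ŷ = 13 + 3·12 = 49; r = 52 − 49 = 3
F=14: ŷ = 13 + 3·14 = 55; r = 55.5 − 55 = 0.5
F=15: ŷ = 13 + 3·15 = 58; r = 56.5 − 58 = -1.5
SSE = 0.25 + 1 + 6.25 + 6.25 + 2.25 + 9 + 0.25 + 2.25 = 27.5
s = √(27.5/6) = 2.14087
r/s = 1.5 / 2.14087 = 0.701

0.701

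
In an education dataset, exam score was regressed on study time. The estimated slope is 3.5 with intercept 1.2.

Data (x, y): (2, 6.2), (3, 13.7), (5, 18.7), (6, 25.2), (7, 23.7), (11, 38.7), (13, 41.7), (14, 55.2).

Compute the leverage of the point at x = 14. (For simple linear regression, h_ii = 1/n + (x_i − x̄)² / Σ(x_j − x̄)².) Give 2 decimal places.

x̄ = (2 + 3 + 5 + 6 + 7 + 11 + 13 + 14)/8 = 7.625
Σ(x − x̄)² = 31.6406 + 21.3906 + 6.89062 + 2.64062 + 0.390625 + 11.3906 + 28.8906 + 40.6406 = 143.875
h = 1/8 + (6.375)²/143.875 = 0.125 + 0.282472 = 0.41

h = 0.41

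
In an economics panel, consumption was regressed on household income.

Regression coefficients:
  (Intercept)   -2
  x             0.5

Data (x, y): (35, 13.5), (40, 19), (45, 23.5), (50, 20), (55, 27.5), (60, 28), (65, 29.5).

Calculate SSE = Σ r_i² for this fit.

SSE = 28

x=35: ŷ = -2 + 0.5·35 = 15.5; r = 13.5 − 15.5 = -2
x=40: ŷ = -2 + 0.5·40 = 18; r = 19 − 18 = 1
x=45: ŷ = -2 + 0.5·45 = 20.5; r = 23.5 − 20.5 = 3
x=50: ŷ = -2 + 0.5·50 = 23; r = 20 − 23 = -3
x=55: ŷ = -2 + 0.5·55 = 25.5; r = 27.5 − 25.5 = 2
x=60: ŷ = -2 + 0.5·60 = 28; r = 28 − 28 = 0
x=65: ŷ = -2 + 0.5·65 = 30.5; r = 29.5 − 30.5 = -1
SSE = 4 + 1 + 9 + 9 + 4 + 0 + 1 = 28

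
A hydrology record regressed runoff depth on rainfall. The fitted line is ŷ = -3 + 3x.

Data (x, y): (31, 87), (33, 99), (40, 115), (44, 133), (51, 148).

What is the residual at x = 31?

ŷ = -3 + 3·31 = 90
r = 87 − 90 = -3

r = -3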